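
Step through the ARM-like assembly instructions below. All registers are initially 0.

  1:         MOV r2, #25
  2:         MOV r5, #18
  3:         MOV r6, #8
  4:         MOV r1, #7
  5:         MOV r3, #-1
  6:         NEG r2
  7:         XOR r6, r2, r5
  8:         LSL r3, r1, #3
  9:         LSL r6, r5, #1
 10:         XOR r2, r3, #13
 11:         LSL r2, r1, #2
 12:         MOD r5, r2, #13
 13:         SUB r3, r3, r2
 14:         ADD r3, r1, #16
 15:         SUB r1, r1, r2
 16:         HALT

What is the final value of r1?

-21

after MOV r2, #25: r2=25
after MOV r5, #18: r5=18
after MOV r6, #8: r6=8
after MOV r1, #7: r1=7
after MOV r3, #-1: r3=-1
after NEG r2: r2=-(25)=-25
after XOR r6, r2, r5: r6=(-25)^18=-11
after LSL r3, r1, #3: r3=7<<3=56
after LSL r6, r5, #1: r6=18<<1=36
after XOR r2, r3, #13: r2=56^13=53
after LSL r2, r1, #2: r2=7<<2=28
after MOD r5, r2, #13: r5=28%13=2
after SUB r3, r3, r2: r3=56-28=28
after ADD r3, r1, #16: r3=7+16=23
after SUB r1, r1, r2: r1=7-28=-21
halt.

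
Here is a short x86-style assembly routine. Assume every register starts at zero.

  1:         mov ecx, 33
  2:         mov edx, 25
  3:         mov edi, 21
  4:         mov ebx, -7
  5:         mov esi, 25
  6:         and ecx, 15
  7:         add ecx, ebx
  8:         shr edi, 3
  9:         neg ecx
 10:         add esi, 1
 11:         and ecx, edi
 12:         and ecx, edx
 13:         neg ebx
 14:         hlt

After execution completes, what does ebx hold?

7

ecx=33
edx=25
edi=21
ebx=-7
esi=25
ecx=33&15=1
ecx=1+(-7)=-6
edi=21>>3=2
ecx=-(-6)=6
esi=25+1=26
ecx=6&2=2
ecx=2&25=0
ebx=-(-7)=7
halt.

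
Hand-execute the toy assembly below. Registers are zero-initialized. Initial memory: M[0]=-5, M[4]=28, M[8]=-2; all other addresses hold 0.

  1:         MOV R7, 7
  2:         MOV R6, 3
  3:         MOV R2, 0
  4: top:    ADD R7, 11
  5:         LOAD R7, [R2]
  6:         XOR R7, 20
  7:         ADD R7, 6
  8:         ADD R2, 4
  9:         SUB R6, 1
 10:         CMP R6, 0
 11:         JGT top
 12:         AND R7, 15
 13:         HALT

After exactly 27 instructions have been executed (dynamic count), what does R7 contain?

MOV R7, 7 → R7=7
MOV R6, 3 → R6=3
MOV R2, 0 → R2=0
ADD R7, 11 → R7=7+11=18
LOAD R7, [R2] → R7=M[0]=-5
XOR R7, 20 → R7=(-5)^20=-17
ADD R7, 6 → R7=(-17)+6=-11
ADD R2, 4 → R2=0+4=4
SUB R6, 1 → R6=3-1=2
CMP R6, 0  (cmp 2,0)
JGT top: taken
ADD R7, 11 → R7=(-11)+11=0
LOAD R7, [R2] → R7=M[4]=28
XOR R7, 20 → R7=28^20=8
ADD R7, 6 → R7=8+6=14
ADD R2, 4 → R2=4+4=8
SUB R6, 1 → R6=2-1=1
CMP R6, 0  (cmp 1,0)
JGT top: taken
ADD R7, 11 → R7=14+11=25
LOAD R7, [R2] → R7=M[8]=-2
XOR R7, 20 → R7=(-2)^20=-22
ADD R7, 6 → R7=(-22)+6=-16
ADD R2, 4 → R2=8+4=12
SUB R6, 1 → R6=1-1=0
CMP R6, 0  (cmp 0,0)
JGT top: not taken
After step 27: R7 = -16.

-16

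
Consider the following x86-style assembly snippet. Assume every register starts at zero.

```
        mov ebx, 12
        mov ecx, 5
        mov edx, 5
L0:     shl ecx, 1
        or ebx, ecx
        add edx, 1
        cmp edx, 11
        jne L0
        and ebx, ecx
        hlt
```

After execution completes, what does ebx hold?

mov ebx, 12 → ebx=12
mov ecx, 5 → ecx=5
mov edx, 5 → edx=5
shl ecx, 1 → ecx=5<<1=10
or ebx, ecx → ebx=12|10=14
add edx, 1 → edx=5+1=6
cmp edx, 11  (cmp 6,11)
jne L0: taken
shl ecx, 1 → ecx=10<<1=20
or ebx, ecx → ebx=14|20=30
add edx, 1 → edx=6+1=7
cmp edx, 11  (cmp 7,11)
jne L0: taken
shl ecx, 1 → ecx=20<<1=40
or ebx, ecx → ebx=30|40=62
add edx, 1 → edx=7+1=8
cmp edx, 11  (cmp 8,11)
jne L0: taken
shl ecx, 1 → ecx=40<<1=80
or ebx, ecx → ebx=62|80=126
add edx, 1 → edx=8+1=9
cmp edx, 11  (cmp 9,11)
jne L0: taken
shl ecx, 1 → ecx=80<<1=160
or ebx, ecx → ebx=126|160=254
add edx, 1 → edx=9+1=10
cmp edx, 11  (cmp 10,11)
jne L0: taken
shl ecx, 1 → ecx=160<<1=320
or ebx, ecx → ebx=254|320=510
add edx, 1 → edx=10+1=11
cmp edx, 11  (cmp 11,11)
jne L0: not taken
and ebx, ecx → ebx=510&320=320
halt.

320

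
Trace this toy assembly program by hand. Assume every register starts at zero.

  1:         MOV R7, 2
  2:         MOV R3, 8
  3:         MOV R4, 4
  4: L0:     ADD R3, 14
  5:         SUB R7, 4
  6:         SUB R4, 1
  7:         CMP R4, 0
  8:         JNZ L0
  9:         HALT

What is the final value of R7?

after MOV R7, 2: R7=2
after MOV R3, 8: R3=8
after MOV R4, 4: R4=4
after ADD R3, 14: R3=8+14=22
after SUB R7, 4: R7=2-4=-2
after SUB R4, 1: R4=4-1=3
CMP R4, 0  (cmp 3,0)
JNZ L0: taken
after ADD R3, 14: R3=22+14=36
after SUB R7, 4: R7=(-2)-4=-6
after SUB R4, 1: R4=3-1=2
CMP R4, 0  (cmp 2,0)
JNZ L0: taken
after ADD R3, 14: R3=36+14=50
after SUB R7, 4: R7=(-6)-4=-10
after SUB R4, 1: R4=2-1=1
CMP R4, 0  (cmp 1,0)
JNZ L0: taken
after ADD R3, 14: R3=50+14=64
after SUB R7, 4: R7=(-10)-4=-14
after SUB R4, 1: R4=1-1=0
CMP R4, 0  (cmp 0,0)
JNZ L0: not taken
halt.

-14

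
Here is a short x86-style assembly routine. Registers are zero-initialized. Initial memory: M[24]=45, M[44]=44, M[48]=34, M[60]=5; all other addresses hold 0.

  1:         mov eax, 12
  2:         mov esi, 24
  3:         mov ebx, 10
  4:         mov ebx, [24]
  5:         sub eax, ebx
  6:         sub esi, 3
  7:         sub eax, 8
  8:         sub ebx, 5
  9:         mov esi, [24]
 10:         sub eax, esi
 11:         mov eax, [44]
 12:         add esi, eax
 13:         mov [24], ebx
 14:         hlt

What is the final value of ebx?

mov eax, 12 → eax=12
mov esi, 24 → esi=24
mov ebx, 10 → ebx=10
mov ebx, [24] → ebx=M[24]=45
sub eax, ebx → eax=12-45=-33
sub esi, 3 → esi=24-3=21
sub eax, 8 → eax=(-33)-8=-41
sub ebx, 5 → ebx=45-5=40
mov esi, [24] → esi=M[24]=45
sub eax, esi → eax=(-41)-45=-86
mov eax, [44] → eax=M[44]=44
add esi, eax → esi=45+44=89
mov [24], ebx → M[24]=40
halt.

40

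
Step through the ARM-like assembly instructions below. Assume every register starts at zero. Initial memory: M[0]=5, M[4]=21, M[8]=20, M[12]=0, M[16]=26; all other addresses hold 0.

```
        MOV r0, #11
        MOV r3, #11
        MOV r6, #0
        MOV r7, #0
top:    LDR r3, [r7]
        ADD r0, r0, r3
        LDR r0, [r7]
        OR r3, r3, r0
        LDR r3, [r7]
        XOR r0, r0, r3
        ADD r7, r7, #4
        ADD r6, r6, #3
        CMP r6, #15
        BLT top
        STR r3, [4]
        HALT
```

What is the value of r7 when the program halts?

MOV r0, #11 → r0=11
MOV r3, #11 → r3=11
MOV r6, #0 → r6=0
MOV r7, #0 → r7=0
LDR r3, [r7] → r3=M[0]=5
ADD r0, r0, r3 → r0=11+5=16
LDR r0, [r7] → r0=M[0]=5
OR r3, r3, r0 → r3=5|5=5
LDR r3, [r7] → r3=M[0]=5
XOR r0, r0, r3 → r0=5^5=0
ADD r7, r7, #4 → r7=0+4=4
ADD r6, r6, #3 → r6=0+3=3
CMP r6, #15  (cmp 3,15)
BLT top: taken
LDR r3, [r7] → r3=M[4]=21
ADD r0, r0, r3 → r0=0+21=21
LDR r0, [r7] → r0=M[4]=21
OR r3, r3, r0 → r3=21|21=21
LDR r3, [r7] → r3=M[4]=21
XOR r0, r0, r3 → r0=21^21=0
ADD r7, r7, #4 → r7=4+4=8
ADD r6, r6, #3 → r6=3+3=6
CMP r6, #15  (cmp 6,15)
BLT top: taken
LDR r3, [r7] → r3=M[8]=20
ADD r0, r0, r3 → r0=0+20=20
LDR r0, [r7] → r0=M[8]=20
OR r3, r3, r0 → r3=20|20=20
LDR r3, [r7] → r3=M[8]=20
XOR r0, r0, r3 → r0=20^20=0
ADD r7, r7, #4 → r7=8+4=12
ADD r6, r6, #3 → r6=6+3=9
CMP r6, #15  (cmp 9,15)
BLT top: taken
LDR r3, [r7] → r3=M[12]=0
ADD r0, r0, r3 → r0=0+0=0
LDR r0, [r7] → r0=M[12]=0
OR r3, r3, r0 → r3=0|0=0
LDR r3, [r7] → r3=M[12]=0
XOR r0, r0, r3 → r0=0^0=0
ADD r7, r7, #4 → r7=12+4=16
ADD r6, r6, #3 → r6=9+3=12
CMP r6, #15  (cmp 12,15)
BLT top: taken
LDR r3, [r7] → r3=M[16]=26
ADD r0, r0, r3 → r0=0+26=26
LDR r0, [r7] → r0=M[16]=26
OR r3, r3, r0 → r3=26|26=26
LDR r3, [r7] → r3=M[16]=26
XOR r0, r0, r3 → r0=26^26=0
ADD r7, r7, #4 → r7=16+4=20
ADD r6, r6, #3 → r6=12+3=15
CMP r6, #15  (cmp 15,15)
BLT top: not taken
STR r3, [4] → M[4]=26
halt.

20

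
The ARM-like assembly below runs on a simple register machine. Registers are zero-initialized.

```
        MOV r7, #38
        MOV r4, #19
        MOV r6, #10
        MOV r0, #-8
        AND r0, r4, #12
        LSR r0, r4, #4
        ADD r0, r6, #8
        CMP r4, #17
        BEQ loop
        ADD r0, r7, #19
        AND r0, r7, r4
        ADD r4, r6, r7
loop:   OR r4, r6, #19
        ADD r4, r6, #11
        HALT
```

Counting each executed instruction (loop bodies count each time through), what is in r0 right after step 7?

r7=38
r4=19
r6=10
r0=-8
r0=19&12=0
r0=19>>4=1
r0=10+8=18
After step 7: r0 = 18.

18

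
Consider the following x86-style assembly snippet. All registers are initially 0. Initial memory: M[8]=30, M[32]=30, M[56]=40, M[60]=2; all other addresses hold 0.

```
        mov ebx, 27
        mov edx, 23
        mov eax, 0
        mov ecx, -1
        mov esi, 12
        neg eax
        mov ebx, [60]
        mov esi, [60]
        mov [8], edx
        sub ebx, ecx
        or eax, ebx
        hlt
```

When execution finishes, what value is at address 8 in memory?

after mov ebx, 27: ebx=27
after mov edx, 23: edx=23
after mov eax, 0: eax=0
after mov ecx, -1: ecx=-1
after mov esi, 12: esi=12
after neg eax: eax=-(0)=0
after mov ebx, [60]: ebx=M[60]=2
after mov esi, [60]: esi=M[60]=2
mov [8], edx → M[8]=23
after sub ebx, ecx: ebx=2-(-1)=3
after or eax, ebx: eax=0|3=3
halt.

23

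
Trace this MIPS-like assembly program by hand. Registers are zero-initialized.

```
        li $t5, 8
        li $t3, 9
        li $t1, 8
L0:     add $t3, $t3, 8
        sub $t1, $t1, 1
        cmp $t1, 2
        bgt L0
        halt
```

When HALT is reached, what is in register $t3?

57

$t5=8
$t3=9
$t1=8
$t3=9+8=17
$t1=8-1=7
cmp $t1, 2  (cmp 7,2)
bgt L0: taken
$t3=17+8=25
$t1=7-1=6
cmp $t1, 2  (cmp 6,2)
bgt L0: taken
$t3=25+8=33
$t1=6-1=5
cmp $t1, 2  (cmp 5,2)
bgt L0: taken
$t3=33+8=41
$t1=5-1=4
cmp $t1, 2  (cmp 4,2)
bgt L0: taken
$t3=41+8=49
$t1=4-1=3
cmp $t1, 2  (cmp 3,2)
bgt L0: taken
$t3=49+8=57
$t1=3-1=2
cmp $t1, 2  (cmp 2,2)
bgt L0: not taken
halt.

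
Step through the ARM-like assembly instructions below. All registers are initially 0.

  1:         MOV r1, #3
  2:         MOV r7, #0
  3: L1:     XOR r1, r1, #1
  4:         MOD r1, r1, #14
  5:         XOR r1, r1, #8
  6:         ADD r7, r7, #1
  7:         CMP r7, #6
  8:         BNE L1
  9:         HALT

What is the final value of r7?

r1=3
r7=0
r1=3^1=2
r1=2%14=2
r1=2^8=10
r7=0+1=1
CMP r7, #6  (cmp 1,6)
BNE L1: taken
r1=10^1=11
r1=11%14=11
r1=11^8=3
r7=1+1=2
CMP r7, #6  (cmp 2,6)
BNE L1: taken
r1=3^1=2
r1=2%14=2
r1=2^8=10
r7=2+1=3
CMP r7, #6  (cmp 3,6)
BNE L1: taken
r1=10^1=11
r1=11%14=11
r1=11^8=3
r7=3+1=4
CMP r7, #6  (cmp 4,6)
BNE L1: taken
r1=3^1=2
r1=2%14=2
r1=2^8=10
r7=4+1=5
CMP r7, #6  (cmp 5,6)
BNE L1: taken
r1=10^1=11
r1=11%14=11
r1=11^8=3
r7=5+1=6
CMP r7, #6  (cmp 6,6)
BNE L1: not taken
halt.

6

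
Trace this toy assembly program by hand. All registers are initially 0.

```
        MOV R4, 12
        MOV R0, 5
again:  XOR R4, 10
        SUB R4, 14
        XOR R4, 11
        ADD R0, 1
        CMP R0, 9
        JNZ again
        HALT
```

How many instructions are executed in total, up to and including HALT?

after MOV R4, 12: R4=12
after MOV R0, 5: R0=5
after XOR R4, 10: R4=12^10=6
after SUB R4, 14: R4=6-14=-8
after XOR R4, 11: R4=(-8)^11=-13
after ADD R0, 1: R0=5+1=6
CMP R0, 9  (cmp 6,9)
JNZ again: taken
after XOR R4, 10: R4=(-13)^10=-7
after SUB R4, 14: R4=(-7)-14=-21
after XOR R4, 11: R4=(-21)^11=-32
after ADD R0, 1: R0=6+1=7
CMP R0, 9  (cmp 7,9)
JNZ again: taken
after XOR R4, 10: R4=(-32)^10=-22
after SUB R4, 14: R4=(-22)-14=-36
after XOR R4, 11: R4=(-36)^11=-41
after ADD R0, 1: R0=7+1=8
CMP R0, 9  (cmp 8,9)
JNZ again: taken
after XOR R4, 10: R4=(-41)^10=-35
after SUB R4, 14: R4=(-35)-14=-49
after XOR R4, 11: R4=(-49)^11=-60
after ADD R0, 1: R0=8+1=9
CMP R0, 9  (cmp 9,9)
JNZ again: not taken
halt.
Total executed instructions: 27.

27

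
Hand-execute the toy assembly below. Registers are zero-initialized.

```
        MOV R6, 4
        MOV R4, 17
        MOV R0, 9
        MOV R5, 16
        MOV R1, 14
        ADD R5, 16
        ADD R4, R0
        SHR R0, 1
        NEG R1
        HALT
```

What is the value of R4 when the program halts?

26

after MOV R6, 4: R6=4
after MOV R4, 17: R4=17
after MOV R0, 9: R0=9
after MOV R5, 16: R5=16
after MOV R1, 14: R1=14
after ADD R5, 16: R5=16+16=32
after ADD R4, R0: R4=17+9=26
after SHR R0, 1: R0=9>>1=4
after NEG R1: R1=-(14)=-14
halt.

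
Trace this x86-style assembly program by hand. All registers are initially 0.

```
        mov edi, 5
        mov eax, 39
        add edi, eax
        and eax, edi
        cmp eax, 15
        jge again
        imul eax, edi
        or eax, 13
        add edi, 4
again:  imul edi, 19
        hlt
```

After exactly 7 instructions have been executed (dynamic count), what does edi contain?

836

after mov edi, 5: edi=5
after mov eax, 39: eax=39
after add edi, eax: edi=5+39=44
after and eax, edi: eax=39&44=36
cmp eax, 15  (cmp 36,15)
jge again: taken
after imul edi, 19: edi=44*19=836
After step 7: edi = 836.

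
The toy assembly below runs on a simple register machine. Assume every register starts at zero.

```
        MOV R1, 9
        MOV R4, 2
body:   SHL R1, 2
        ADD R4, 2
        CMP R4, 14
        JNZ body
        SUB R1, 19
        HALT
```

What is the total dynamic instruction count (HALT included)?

28

R1=9
R4=2
R1=9<<2=36
R4=2+2=4
CMP R4, 14  (cmp 4,14)
JNZ body: taken
R1=36<<2=144
R4=4+2=6
CMP R4, 14  (cmp 6,14)
JNZ body: taken
R1=144<<2=576
R4=6+2=8
CMP R4, 14  (cmp 8,14)
JNZ body: taken
R1=576<<2=2304
R4=8+2=10
CMP R4, 14  (cmp 10,14)
JNZ body: taken
R1=2304<<2=9216
R4=10+2=12
CMP R4, 14  (cmp 12,14)
JNZ body: taken
R1=9216<<2=36864
R4=12+2=14
CMP R4, 14  (cmp 14,14)
JNZ body: not taken
R1=36864-19=36845
halt.
Total executed instructions: 28.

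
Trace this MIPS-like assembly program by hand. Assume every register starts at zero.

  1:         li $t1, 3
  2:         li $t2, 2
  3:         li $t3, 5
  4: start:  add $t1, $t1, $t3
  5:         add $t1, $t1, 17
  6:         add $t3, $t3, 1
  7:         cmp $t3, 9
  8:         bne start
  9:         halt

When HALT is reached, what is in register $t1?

97

$t1=3
$t2=2
$t3=5
$t1=3+5=8
$t1=8+17=25
$t3=5+1=6
cmp $t3, 9  (cmp 6,9)
bne start: taken
$t1=25+6=31
$t1=31+17=48
$t3=6+1=7
cmp $t3, 9  (cmp 7,9)
bne start: taken
$t1=48+7=55
$t1=55+17=72
$t3=7+1=8
cmp $t3, 9  (cmp 8,9)
bne start: taken
$t1=72+8=80
$t1=80+17=97
$t3=8+1=9
cmp $t3, 9  (cmp 9,9)
bne start: not taken
halt.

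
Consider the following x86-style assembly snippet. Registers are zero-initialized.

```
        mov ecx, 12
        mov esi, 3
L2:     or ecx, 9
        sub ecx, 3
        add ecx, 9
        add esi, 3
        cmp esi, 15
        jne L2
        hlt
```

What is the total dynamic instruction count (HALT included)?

ecx=12
esi=3
ecx=12|9=13
ecx=13-3=10
ecx=10+9=19
esi=3+3=6
cmp esi, 15  (cmp 6,15)
jne L2: taken
ecx=19|9=27
ecx=27-3=24
ecx=24+9=33
esi=6+3=9
cmp esi, 15  (cmp 9,15)
jne L2: taken
ecx=33|9=41
ecx=41-3=38
ecx=38+9=47
esi=9+3=12
cmp esi, 15  (cmp 12,15)
jne L2: taken
ecx=47|9=47
ecx=47-3=44
ecx=44+9=53
esi=12+3=15
cmp esi, 15  (cmp 15,15)
jne L2: not taken
halt.
Total executed instructions: 27.

27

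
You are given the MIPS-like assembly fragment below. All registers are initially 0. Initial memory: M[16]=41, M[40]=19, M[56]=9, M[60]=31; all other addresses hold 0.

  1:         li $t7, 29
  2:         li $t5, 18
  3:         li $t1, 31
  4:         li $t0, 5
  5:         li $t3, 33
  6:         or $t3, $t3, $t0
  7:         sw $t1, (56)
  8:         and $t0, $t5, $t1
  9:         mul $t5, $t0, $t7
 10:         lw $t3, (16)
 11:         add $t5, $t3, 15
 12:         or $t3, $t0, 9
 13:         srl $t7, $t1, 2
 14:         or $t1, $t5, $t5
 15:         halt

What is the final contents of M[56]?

$t7=29
$t5=18
$t1=31
$t0=5
$t3=33
$t3=33|5=37
sw $t1, (56) → M[56]=31
$t0=18&31=18
$t5=18*29=522
$t3=M[16]=41
$t5=41+15=56
$t3=18|9=27
$t7=31>>2=7
$t1=56|56=56
halt.

31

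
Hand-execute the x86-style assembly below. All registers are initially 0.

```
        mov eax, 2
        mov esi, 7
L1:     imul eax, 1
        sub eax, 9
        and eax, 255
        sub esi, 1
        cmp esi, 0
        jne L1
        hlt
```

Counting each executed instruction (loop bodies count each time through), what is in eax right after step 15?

mov eax, 2 → eax=2
mov esi, 7 → esi=7
imul eax, 1 → eax=2*1=2
sub eax, 9 → eax=2-9=-7
and eax, 255 → eax=(-7)&255=249
sub esi, 1 → esi=7-1=6
cmp esi, 0  (cmp 6,0)
jne L1: taken
imul eax, 1 → eax=249*1=249
sub eax, 9 → eax=249-9=240
and eax, 255 → eax=240&255=240
sub esi, 1 → esi=6-1=5
cmp esi, 0  (cmp 5,0)
jne L1: taken
imul eax, 1 → eax=240*1=240
After step 15: eax = 240.

240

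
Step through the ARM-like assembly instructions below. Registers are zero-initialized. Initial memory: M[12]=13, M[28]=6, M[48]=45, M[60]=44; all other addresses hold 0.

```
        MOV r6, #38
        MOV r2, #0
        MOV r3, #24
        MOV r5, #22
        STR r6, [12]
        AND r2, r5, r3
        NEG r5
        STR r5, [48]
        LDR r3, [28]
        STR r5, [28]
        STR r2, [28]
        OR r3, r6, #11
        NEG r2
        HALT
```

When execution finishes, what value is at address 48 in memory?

-22

after MOV r6, #38: r6=38
after MOV r2, #0: r2=0
after MOV r3, #24: r3=24
after MOV r5, #22: r5=22
STR r6, [12] → M[12]=38
after AND r2, r5, r3: r2=22&24=16
after NEG r5: r5=-(22)=-22
STR r5, [48] → M[48]=-22
after LDR r3, [28]: r3=M[28]=6
STR r5, [28] → M[28]=-22
STR r2, [28] → M[28]=16
after OR r3, r6, #11: r3=38|11=47
after NEG r2: r2=-(16)=-16
halt.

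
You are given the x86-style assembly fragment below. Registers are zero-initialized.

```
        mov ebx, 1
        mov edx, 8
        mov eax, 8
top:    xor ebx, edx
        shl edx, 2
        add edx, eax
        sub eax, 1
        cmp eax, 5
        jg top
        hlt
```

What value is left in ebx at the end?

after mov ebx, 1: ebx=1
after mov edx, 8: edx=8
after mov eax, 8: eax=8
after xor ebx, edx: ebx=1^8=9
after shl edx, 2: edx=8<<2=32
after add edx, eax: edx=32+8=40
after sub eax, 1: eax=8-1=7
cmp eax, 5  (cmp 7,5)
jg top: taken
after xor ebx, edx: ebx=9^40=33
after shl edx, 2: edx=40<<2=160
after add edx, eax: edx=160+7=167
after sub eax, 1: eax=7-1=6
cmp eax, 5  (cmp 6,5)
jg top: taken
after xor ebx, edx: ebx=33^167=134
after shl edx, 2: edx=167<<2=668
after add edx, eax: edx=668+6=674
after sub eax, 1: eax=6-1=5
cmp eax, 5  (cmp 5,5)
jg top: not taken
halt.

134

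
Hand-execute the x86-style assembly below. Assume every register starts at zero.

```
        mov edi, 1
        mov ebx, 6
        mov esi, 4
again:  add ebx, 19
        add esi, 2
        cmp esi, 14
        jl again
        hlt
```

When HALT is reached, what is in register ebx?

edi=1
ebx=6
esi=4
ebx=6+19=25
esi=4+2=6
cmp esi, 14  (cmp 6,14)
jl again: taken
ebx=25+19=44
esi=6+2=8
cmp esi, 14  (cmp 8,14)
jl again: taken
ebx=44+19=63
esi=8+2=10
cmp esi, 14  (cmp 10,14)
jl again: taken
ebx=63+19=82
esi=10+2=12
cmp esi, 14  (cmp 12,14)
jl again: taken
ebx=82+19=101
esi=12+2=14
cmp esi, 14  (cmp 14,14)
jl again: not taken
halt.

101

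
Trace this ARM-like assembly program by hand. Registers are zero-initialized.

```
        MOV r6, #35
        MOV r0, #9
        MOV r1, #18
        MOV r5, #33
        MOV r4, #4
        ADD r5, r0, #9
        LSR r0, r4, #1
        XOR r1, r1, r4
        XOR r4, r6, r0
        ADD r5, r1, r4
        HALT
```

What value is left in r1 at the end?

MOV r6, #35 → r6=35
MOV r0, #9 → r0=9
MOV r1, #18 → r1=18
MOV r5, #33 → r5=33
MOV r4, #4 → r4=4
ADD r5, r0, #9 → r5=9+9=18
LSR r0, r4, #1 → r0=4>>1=2
XOR r1, r1, r4 → r1=18^4=22
XOR r4, r6, r0 → r4=35^2=33
ADD r5, r1, r4 → r5=22+33=55
halt.

22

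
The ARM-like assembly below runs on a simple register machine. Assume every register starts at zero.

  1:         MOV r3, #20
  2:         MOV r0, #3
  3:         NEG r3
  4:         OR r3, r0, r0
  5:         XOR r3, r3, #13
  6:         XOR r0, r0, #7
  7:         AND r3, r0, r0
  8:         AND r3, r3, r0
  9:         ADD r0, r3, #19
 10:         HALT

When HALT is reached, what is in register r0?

after MOV r3, #20: r3=20
after MOV r0, #3: r0=3
after NEG r3: r3=-(20)=-20
after OR r3, r0, r0: r3=3|3=3
after XOR r3, r3, #13: r3=3^13=14
after XOR r0, r0, #7: r0=3^7=4
after AND r3, r0, r0: r3=4&4=4
after AND r3, r3, r0: r3=4&4=4
after ADD r0, r3, #19: r0=4+19=23
halt.

23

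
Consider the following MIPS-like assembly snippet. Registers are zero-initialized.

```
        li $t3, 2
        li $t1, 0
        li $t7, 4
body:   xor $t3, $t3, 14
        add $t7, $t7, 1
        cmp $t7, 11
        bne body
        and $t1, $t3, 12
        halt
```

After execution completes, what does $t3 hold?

after li $t3, 2: $t3=2
after li $t1, 0: $t1=0
after li $t7, 4: $t7=4
after xor $t3, $t3, 14: $t3=2^14=12
after add $t7, $t7, 1: $t7=4+1=5
cmp $t7, 11  (cmp 5,11)
bne body: taken
after xor $t3, $t3, 14: $t3=12^14=2
after add $t7, $t7, 1: $t7=5+1=6
cmp $t7, 11  (cmp 6,11)
bne body: taken
after xor $t3, $t3, 14: $t3=2^14=12
after add $t7, $t7, 1: $t7=6+1=7
cmp $t7, 11  (cmp 7,11)
bne body: taken
after xor $t3, $t3, 14: $t3=12^14=2
after add $t7, $t7, 1: $t7=7+1=8
cmp $t7, 11  (cmp 8,11)
bne body: taken
after xor $t3, $t3, 14: $t3=2^14=12
after add $t7, $t7, 1: $t7=8+1=9
cmp $t7, 11  (cmp 9,11)
bne body: taken
after xor $t3, $t3, 14: $t3=12^14=2
after add $t7, $t7, 1: $t7=9+1=10
cmp $t7, 11  (cmp 10,11)
bne body: taken
after xor $t3, $t3, 14: $t3=2^14=12
after add $t7, $t7, 1: $t7=10+1=11
cmp $t7, 11  (cmp 11,11)
bne body: not taken
after and $t1, $t3, 12: $t1=12&12=12
halt.

12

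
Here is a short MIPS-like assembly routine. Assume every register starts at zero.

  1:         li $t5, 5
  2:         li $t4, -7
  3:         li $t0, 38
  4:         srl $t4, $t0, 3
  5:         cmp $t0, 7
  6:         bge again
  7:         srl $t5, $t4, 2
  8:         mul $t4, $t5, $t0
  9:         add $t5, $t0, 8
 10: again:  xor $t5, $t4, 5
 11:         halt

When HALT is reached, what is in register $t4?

li $t5, 5 → $t5=5
li $t4, -7 → $t4=-7
li $t0, 38 → $t0=38
srl $t4, $t0, 3 → $t4=38>>3=4
cmp $t0, 7  (cmp 38,7)
bge again: taken
xor $t5, $t4, 5 → $t5=4^5=1
halt.

4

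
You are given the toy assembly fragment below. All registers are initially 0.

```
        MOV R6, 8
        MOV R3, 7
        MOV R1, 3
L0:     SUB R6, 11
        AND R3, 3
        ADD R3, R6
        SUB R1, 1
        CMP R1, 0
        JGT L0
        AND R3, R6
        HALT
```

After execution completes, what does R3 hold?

after MOV R6, 8: R6=8
after MOV R3, 7: R3=7
after MOV R1, 3: R1=3
after SUB R6, 11: R6=8-11=-3
after AND R3, 3: R3=7&3=3
after ADD R3, R6: R3=3+(-3)=0
after SUB R1, 1: R1=3-1=2
CMP R1, 0  (cmp 2,0)
JGT L0: taken
after SUB R6, 11: R6=(-3)-11=-14
after AND R3, 3: R3=0&3=0
after ADD R3, R6: R3=0+(-14)=-14
after SUB R1, 1: R1=2-1=1
CMP R1, 0  (cmp 1,0)
JGT L0: taken
after SUB R6, 11: R6=(-14)-11=-25
after AND R3, 3: R3=(-14)&3=2
after ADD R3, R6: R3=2+(-25)=-23
after SUB R1, 1: R1=1-1=0
CMP R1, 0  (cmp 0,0)
JGT L0: not taken
after AND R3, R6: R3=(-23)&(-25)=-31
halt.

-31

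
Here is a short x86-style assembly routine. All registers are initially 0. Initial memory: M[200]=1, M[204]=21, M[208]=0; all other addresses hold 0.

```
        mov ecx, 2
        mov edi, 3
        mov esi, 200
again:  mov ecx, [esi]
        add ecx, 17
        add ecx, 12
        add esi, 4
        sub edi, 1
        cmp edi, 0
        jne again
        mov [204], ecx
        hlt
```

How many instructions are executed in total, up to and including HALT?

mov ecx, 2 → ecx=2
mov edi, 3 → edi=3
mov esi, 200 → esi=200
mov ecx, [esi] → ecx=M[200]=1
add ecx, 17 → ecx=1+17=18
add ecx, 12 → ecx=18+12=30
add esi, 4 → esi=200+4=204
sub edi, 1 → edi=3-1=2
cmp edi, 0  (cmp 2,0)
jne again: taken
mov ecx, [esi] → ecx=M[204]=21
add ecx, 17 → ecx=21+17=38
add ecx, 12 → ecx=38+12=50
add esi, 4 → esi=204+4=208
sub edi, 1 → edi=2-1=1
cmp edi, 0  (cmp 1,0)
jne again: taken
mov ecx, [esi] → ecx=M[208]=0
add ecx, 17 → ecx=0+17=17
add ecx, 12 → ecx=17+12=29
add esi, 4 → esi=208+4=212
sub edi, 1 → edi=1-1=0
cmp edi, 0  (cmp 0,0)
jne again: not taken
mov [204], ecx → M[204]=29
halt.
Total executed instructions: 26.

26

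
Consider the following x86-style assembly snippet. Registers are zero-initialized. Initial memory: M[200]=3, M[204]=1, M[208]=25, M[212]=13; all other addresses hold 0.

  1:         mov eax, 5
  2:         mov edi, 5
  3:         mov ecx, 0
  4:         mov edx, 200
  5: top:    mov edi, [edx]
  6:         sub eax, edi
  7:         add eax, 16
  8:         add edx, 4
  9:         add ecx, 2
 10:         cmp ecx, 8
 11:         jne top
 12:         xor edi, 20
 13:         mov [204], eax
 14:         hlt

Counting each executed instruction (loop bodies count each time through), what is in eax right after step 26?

24

after mov eax, 5: eax=5
after mov edi, 5: edi=5
after mov ecx, 0: ecx=0
after mov edx, 200: edx=200
after mov edi, [edx]: edi=M[200]=3
after sub eax, edi: eax=5-3=2
after add eax, 16: eax=2+16=18
after add edx, 4: edx=200+4=204
after add ecx, 2: ecx=0+2=2
cmp ecx, 8  (cmp 2,8)
jne top: taken
after mov edi, [edx]: edi=M[204]=1
after sub eax, edi: eax=18-1=17
after add eax, 16: eax=17+16=33
after add edx, 4: edx=204+4=208
after add ecx, 2: ecx=2+2=4
cmp ecx, 8  (cmp 4,8)
jne top: taken
after mov edi, [edx]: edi=M[208]=25
after sub eax, edi: eax=33-25=8
after add eax, 16: eax=8+16=24
after add edx, 4: edx=208+4=212
after add ecx, 2: ecx=4+2=6
cmp ecx, 8  (cmp 6,8)
jne top: taken
after mov edi, [edx]: edi=M[212]=13
After step 26: eax = 24.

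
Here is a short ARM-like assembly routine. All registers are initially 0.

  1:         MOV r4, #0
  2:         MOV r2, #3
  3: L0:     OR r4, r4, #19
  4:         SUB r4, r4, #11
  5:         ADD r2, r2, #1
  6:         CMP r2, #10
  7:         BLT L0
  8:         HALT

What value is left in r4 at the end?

r4=0
r2=3
r4=0|19=19
r4=19-11=8
r2=3+1=4
CMP r2, #10  (cmp 4,10)
BLT L0: taken
r4=8|19=27
r4=27-11=16
r2=4+1=5
CMP r2, #10  (cmp 5,10)
BLT L0: taken
r4=16|19=19
r4=19-11=8
r2=5+1=6
CMP r2, #10  (cmp 6,10)
BLT L0: taken
r4=8|19=27
r4=27-11=16
r2=6+1=7
CMP r2, #10  (cmp 7,10)
BLT L0: taken
r4=16|19=19
r4=19-11=8
r2=7+1=8
CMP r2, #10  (cmp 8,10)
BLT L0: taken
r4=8|19=27
r4=27-11=16
r2=8+1=9
CMP r2, #10  (cmp 9,10)
BLT L0: taken
r4=16|19=19
r4=19-11=8
r2=9+1=10
CMP r2, #10  (cmp 10,10)
BLT L0: not taken
halt.

8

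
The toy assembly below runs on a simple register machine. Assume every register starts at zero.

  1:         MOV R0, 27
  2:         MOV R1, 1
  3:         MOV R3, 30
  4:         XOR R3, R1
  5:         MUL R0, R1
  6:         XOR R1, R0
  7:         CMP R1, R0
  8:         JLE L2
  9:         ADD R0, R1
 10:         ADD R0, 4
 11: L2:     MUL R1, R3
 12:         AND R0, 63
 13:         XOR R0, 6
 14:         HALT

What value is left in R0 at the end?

MOV R0, 27 → R0=27
MOV R1, 1 → R1=1
MOV R3, 30 → R3=30
XOR R3, R1 → R3=30^1=31
MUL R0, R1 → R0=27*1=27
XOR R1, R0 → R1=1^27=26
CMP R1, R0  (cmp 26,27)
JLE L2: taken
MUL R1, R3 → R1=26*31=806
AND R0, 63 → R0=27&63=27
XOR R0, 6 → R0=27^6=29
halt.

29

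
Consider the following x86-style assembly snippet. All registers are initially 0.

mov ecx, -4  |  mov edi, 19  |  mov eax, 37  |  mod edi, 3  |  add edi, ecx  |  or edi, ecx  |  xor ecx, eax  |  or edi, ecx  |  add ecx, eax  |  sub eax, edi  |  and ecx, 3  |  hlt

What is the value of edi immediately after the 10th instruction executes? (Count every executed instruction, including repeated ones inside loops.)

-3

ecx=-4
edi=19
eax=37
edi=19%3=1
edi=1+(-4)=-3
edi=(-3)|(-4)=-3
ecx=(-4)^37=-39
edi=(-3)|(-39)=-3
ecx=(-39)+37=-2
eax=37-(-3)=40
After step 10: edi = -3.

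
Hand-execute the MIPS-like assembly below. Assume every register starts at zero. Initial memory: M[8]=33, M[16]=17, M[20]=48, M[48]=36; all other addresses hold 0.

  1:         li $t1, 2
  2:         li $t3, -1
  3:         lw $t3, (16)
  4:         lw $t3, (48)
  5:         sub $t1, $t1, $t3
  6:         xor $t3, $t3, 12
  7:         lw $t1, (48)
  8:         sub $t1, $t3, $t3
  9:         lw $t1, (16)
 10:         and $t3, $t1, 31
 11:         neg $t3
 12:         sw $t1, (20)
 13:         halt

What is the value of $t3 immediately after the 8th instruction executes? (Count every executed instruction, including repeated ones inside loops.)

40

$t1=2
$t3=-1
$t3=M[16]=17
$t3=M[48]=36
$t1=2-36=-34
$t3=36^12=40
$t1=M[48]=36
$t1=40-40=0
After step 8: $t3 = 40.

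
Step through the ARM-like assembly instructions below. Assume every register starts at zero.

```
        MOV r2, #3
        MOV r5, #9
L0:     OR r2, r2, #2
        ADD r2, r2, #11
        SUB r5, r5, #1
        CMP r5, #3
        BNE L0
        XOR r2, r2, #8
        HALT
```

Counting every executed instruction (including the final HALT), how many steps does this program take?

34

MOV r2, #3 → r2=3
MOV r5, #9 → r5=9
OR r2, r2, #2 → r2=3|2=3
ADD r2, r2, #11 → r2=3+11=14
SUB r5, r5, #1 → r5=9-1=8
CMP r5, #3  (cmp 8,3)
BNE L0: taken
OR r2, r2, #2 → r2=14|2=14
ADD r2, r2, #11 → r2=14+11=25
SUB r5, r5, #1 → r5=8-1=7
CMP r5, #3  (cmp 7,3)
BNE L0: taken
OR r2, r2, #2 → r2=25|2=27
ADD r2, r2, #11 → r2=27+11=38
SUB r5, r5, #1 → r5=7-1=6
CMP r5, #3  (cmp 6,3)
BNE L0: taken
OR r2, r2, #2 → r2=38|2=38
ADD r2, r2, #11 → r2=38+11=49
SUB r5, r5, #1 → r5=6-1=5
CMP r5, #3  (cmp 5,3)
BNE L0: taken
OR r2, r2, #2 → r2=49|2=51
ADD r2, r2, #11 → r2=51+11=62
SUB r5, r5, #1 → r5=5-1=4
CMP r5, #3  (cmp 4,3)
BNE L0: taken
OR r2, r2, #2 → r2=62|2=62
ADD r2, r2, #11 → r2=62+11=73
SUB r5, r5, #1 → r5=4-1=3
CMP r5, #3  (cmp 3,3)
BNE L0: not taken
XOR r2, r2, #8 → r2=73^8=65
halt.
Total executed instructions: 34.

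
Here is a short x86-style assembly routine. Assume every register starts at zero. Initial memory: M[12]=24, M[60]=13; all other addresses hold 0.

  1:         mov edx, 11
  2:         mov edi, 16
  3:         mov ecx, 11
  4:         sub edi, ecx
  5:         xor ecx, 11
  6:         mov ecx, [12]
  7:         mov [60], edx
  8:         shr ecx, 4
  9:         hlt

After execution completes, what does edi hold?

after mov edx, 11: edx=11
after mov edi, 16: edi=16
after mov ecx, 11: ecx=11
after sub edi, ecx: edi=16-11=5
after xor ecx, 11: ecx=11^11=0
after mov ecx, [12]: ecx=M[12]=24
mov [60], edx → M[60]=11
after shr ecx, 4: ecx=24>>4=1
halt.

5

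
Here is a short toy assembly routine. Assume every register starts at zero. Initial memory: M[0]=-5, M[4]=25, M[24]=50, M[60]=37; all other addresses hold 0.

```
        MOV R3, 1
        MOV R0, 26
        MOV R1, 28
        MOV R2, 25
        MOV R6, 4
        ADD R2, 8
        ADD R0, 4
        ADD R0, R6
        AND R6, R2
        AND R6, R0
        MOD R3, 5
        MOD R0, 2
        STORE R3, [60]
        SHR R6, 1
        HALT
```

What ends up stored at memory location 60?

after MOV R3, 1: R3=1
after MOV R0, 26: R0=26
after MOV R1, 28: R1=28
after MOV R2, 25: R2=25
after MOV R6, 4: R6=4
after ADD R2, 8: R2=25+8=33
after ADD R0, 4: R0=26+4=30
after ADD R0, R6: R0=30+4=34
after AND R6, R2: R6=4&33=0
after AND R6, R0: R6=0&34=0
after MOD R3, 5: R3=1%5=1
after MOD R0, 2: R0=34%2=0
STORE R3, [60] → M[60]=1
after SHR R6, 1: R6=0>>1=0
halt.

1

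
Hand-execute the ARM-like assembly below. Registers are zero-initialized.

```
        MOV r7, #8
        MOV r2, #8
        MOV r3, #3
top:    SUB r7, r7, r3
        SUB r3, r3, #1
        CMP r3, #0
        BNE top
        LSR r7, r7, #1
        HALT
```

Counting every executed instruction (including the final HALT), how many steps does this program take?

r7=8
r2=8
r3=3
r7=8-3=5
r3=3-1=2
CMP r3, #0  (cmp 2,0)
BNE top: taken
r7=5-2=3
r3=2-1=1
CMP r3, #0  (cmp 1,0)
BNE top: taken
r7=3-1=2
r3=1-1=0
CMP r3, #0  (cmp 0,0)
BNE top: not taken
r7=2>>1=1
halt.
Total executed instructions: 17.

17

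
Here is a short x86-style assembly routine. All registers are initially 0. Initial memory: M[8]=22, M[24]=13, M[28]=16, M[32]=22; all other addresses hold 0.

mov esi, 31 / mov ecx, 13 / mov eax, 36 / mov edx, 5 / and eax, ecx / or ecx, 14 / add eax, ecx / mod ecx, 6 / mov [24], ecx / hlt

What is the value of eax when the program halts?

after mov esi, 31: esi=31
after mov ecx, 13: ecx=13
after mov eax, 36: eax=36
after mov edx, 5: edx=5
after and eax, ecx: eax=36&13=4
after or ecx, 14: ecx=13|14=15
after add eax, ecx: eax=4+15=19
after mod ecx, 6: ecx=15%6=3
mov [24], ecx → M[24]=3
halt.

19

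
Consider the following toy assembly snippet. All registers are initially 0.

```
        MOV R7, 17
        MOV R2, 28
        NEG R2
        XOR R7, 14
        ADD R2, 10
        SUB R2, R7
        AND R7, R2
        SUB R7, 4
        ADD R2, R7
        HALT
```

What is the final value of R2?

MOV R7, 17 → R7=17
MOV R2, 28 → R2=28
NEG R2 → R2=-(28)=-28
XOR R7, 14 → R7=17^14=31
ADD R2, 10 → R2=(-28)+10=-18
SUB R2, R7 → R2=(-18)-31=-49
AND R7, R2 → R7=31&(-49)=15
SUB R7, 4 → R7=15-4=11
ADD R2, R7 → R2=(-49)+11=-38
halt.

-38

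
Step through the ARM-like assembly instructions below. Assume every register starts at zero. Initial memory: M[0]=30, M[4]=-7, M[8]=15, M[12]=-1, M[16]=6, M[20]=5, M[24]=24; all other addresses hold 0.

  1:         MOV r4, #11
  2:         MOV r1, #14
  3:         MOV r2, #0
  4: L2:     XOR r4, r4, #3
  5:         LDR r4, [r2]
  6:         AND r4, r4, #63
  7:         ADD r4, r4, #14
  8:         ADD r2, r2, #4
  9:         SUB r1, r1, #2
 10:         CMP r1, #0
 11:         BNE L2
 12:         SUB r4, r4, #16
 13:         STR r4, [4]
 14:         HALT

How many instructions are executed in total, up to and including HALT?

MOV r4, #11 → r4=11
MOV r1, #14 → r1=14
MOV r2, #0 → r2=0
XOR r4, r4, #3 → r4=11^3=8
LDR r4, [r2] → r4=M[0]=30
AND r4, r4, #63 → r4=30&63=30
ADD r4, r4, #14 → r4=30+14=44
ADD r2, r2, #4 → r2=0+4=4
SUB r1, r1, #2 → r1=14-2=12
CMP r1, #0  (cmp 12,0)
BNE L2: taken
XOR r4, r4, #3 → r4=44^3=47
LDR r4, [r2] → r4=M[4]=-7
AND r4, r4, #63 → r4=(-7)&63=57
ADD r4, r4, #14 → r4=57+14=71
ADD r2, r2, #4 → r2=4+4=8
SUB r1, r1, #2 → r1=12-2=10
CMP r1, #0  (cmp 10,0)
BNE L2: taken
XOR r4, r4, #3 → r4=71^3=68
LDR r4, [r2] → r4=M[8]=15
AND r4, r4, #63 → r4=15&63=15
ADD r4, r4, #14 → r4=15+14=29
ADD r2, r2, #4 → r2=8+4=12
SUB r1, r1, #2 → r1=10-2=8
CMP r1, #0  (cmp 8,0)
BNE L2: taken
XOR r4, r4, #3 → r4=29^3=30
LDR r4, [r2] → r4=M[12]=-1
AND r4, r4, #63 → r4=(-1)&63=63
ADD r4, r4, #14 → r4=63+14=77
ADD r2, r2, #4 → r2=12+4=16
SUB r1, r1, #2 → r1=8-2=6
CMP r1, #0  (cmp 6,0)
BNE L2: taken
XOR r4, r4, #3 → r4=77^3=78
LDR r4, [r2] → r4=M[16]=6
AND r4, r4, #63 → r4=6&63=6
ADD r4, r4, #14 → r4=6+14=20
ADD r2, r2, #4 → r2=16+4=20
SUB r1, r1, #2 → r1=6-2=4
CMP r1, #0  (cmp 4,0)
BNE L2: taken
XOR r4, r4, #3 → r4=20^3=23
LDR r4, [r2] → r4=M[20]=5
AND r4, r4, #63 → r4=5&63=5
ADD r4, r4, #14 → r4=5+14=19
ADD r2, r2, #4 → r2=20+4=24
SUB r1, r1, #2 → r1=4-2=2
CMP r1, #0  (cmp 2,0)
BNE L2: taken
XOR r4, r4, #3 → r4=19^3=16
LDR r4, [r2] → r4=M[24]=24
AND r4, r4, #63 → r4=24&63=24
ADD r4, r4, #14 → r4=24+14=38
ADD r2, r2, #4 → r2=24+4=28
SUB r1, r1, #2 → r1=2-2=0
CMP r1, #0  (cmp 0,0)
BNE L2: not taken
SUB r4, r4, #16 → r4=38-16=22
STR r4, [4] → M[4]=22
halt.
Total executed instructions: 62.

62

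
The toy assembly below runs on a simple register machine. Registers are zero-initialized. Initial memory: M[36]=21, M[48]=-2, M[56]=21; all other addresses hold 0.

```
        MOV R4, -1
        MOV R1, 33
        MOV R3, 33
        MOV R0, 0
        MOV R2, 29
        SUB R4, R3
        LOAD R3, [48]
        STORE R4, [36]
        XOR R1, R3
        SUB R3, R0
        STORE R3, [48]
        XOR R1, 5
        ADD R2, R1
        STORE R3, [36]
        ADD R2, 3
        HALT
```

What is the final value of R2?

R4=-1
R1=33
R3=33
R0=0
R2=29
R4=(-1)-33=-34
R3=M[48]=-2
STORE R4, [36] → M[36]=-34
R1=33^(-2)=-33
R3=(-2)-0=-2
STORE R3, [48] → M[48]=-2
R1=(-33)^5=-38
R2=29+(-38)=-9
STORE R3, [36] → M[36]=-2
R2=(-9)+3=-6
halt.

-6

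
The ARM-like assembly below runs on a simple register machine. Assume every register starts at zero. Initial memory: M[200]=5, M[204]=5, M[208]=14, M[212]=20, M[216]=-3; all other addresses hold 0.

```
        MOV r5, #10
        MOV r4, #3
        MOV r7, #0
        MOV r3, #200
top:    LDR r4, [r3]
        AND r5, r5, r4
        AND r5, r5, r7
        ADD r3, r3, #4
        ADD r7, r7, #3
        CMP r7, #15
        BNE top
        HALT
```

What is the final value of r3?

220

r5=10
r4=3
r7=0
r3=200
r4=M[200]=5
r5=10&5=0
r5=0&0=0
r3=200+4=204
r7=0+3=3
CMP r7, #15  (cmp 3,15)
BNE top: taken
r4=M[204]=5
r5=0&5=0
r5=0&3=0
r3=204+4=208
r7=3+3=6
CMP r7, #15  (cmp 6,15)
BNE top: taken
r4=M[208]=14
r5=0&14=0
r5=0&6=0
r3=208+4=212
r7=6+3=9
CMP r7, #15  (cmp 9,15)
BNE top: taken
r4=M[212]=20
r5=0&20=0
r5=0&9=0
r3=212+4=216
r7=9+3=12
CMP r7, #15  (cmp 12,15)
BNE top: taken
r4=M[216]=-3
r5=0&(-3)=0
r5=0&12=0
r3=216+4=220
r7=12+3=15
CMP r7, #15  (cmp 15,15)
BNE top: not taken
halt.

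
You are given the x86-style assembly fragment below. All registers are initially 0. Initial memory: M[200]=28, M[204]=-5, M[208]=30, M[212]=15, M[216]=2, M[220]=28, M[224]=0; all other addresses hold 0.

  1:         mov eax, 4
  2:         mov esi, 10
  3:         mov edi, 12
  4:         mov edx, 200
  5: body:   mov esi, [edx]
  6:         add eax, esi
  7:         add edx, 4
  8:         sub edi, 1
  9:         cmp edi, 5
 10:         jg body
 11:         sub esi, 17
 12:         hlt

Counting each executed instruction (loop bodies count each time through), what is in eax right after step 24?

72

after mov eax, 4: eax=4
after mov esi, 10: esi=10
after mov edi, 12: edi=12
after mov edx, 200: edx=200
after mov esi, [edx]: esi=M[200]=28
after add eax, esi: eax=4+28=32
after add edx, 4: edx=200+4=204
after sub edi, 1: edi=12-1=11
cmp edi, 5  (cmp 11,5)
jg body: taken
after mov esi, [edx]: esi=M[204]=-5
after add eax, esi: eax=32+(-5)=27
after add edx, 4: edx=204+4=208
after sub edi, 1: edi=11-1=10
cmp edi, 5  (cmp 10,5)
jg body: taken
after mov esi, [edx]: esi=M[208]=30
after add eax, esi: eax=27+30=57
after add edx, 4: edx=208+4=212
after sub edi, 1: edi=10-1=9
cmp edi, 5  (cmp 9,5)
jg body: taken
after mov esi, [edx]: esi=M[212]=15
after add eax, esi: eax=57+15=72
After step 24: eax = 72.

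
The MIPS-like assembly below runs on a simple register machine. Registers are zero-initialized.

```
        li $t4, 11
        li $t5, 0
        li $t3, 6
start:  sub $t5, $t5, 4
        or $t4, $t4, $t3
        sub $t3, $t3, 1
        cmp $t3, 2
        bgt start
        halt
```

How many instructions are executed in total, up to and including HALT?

24

$t4=11
$t5=0
$t3=6
$t5=0-4=-4
$t4=11|6=15
$t3=6-1=5
cmp $t3, 2  (cmp 5,2)
bgt start: taken
$t5=(-4)-4=-8
$t4=15|5=15
$t3=5-1=4
cmp $t3, 2  (cmp 4,2)
bgt start: taken
$t5=(-8)-4=-12
$t4=15|4=15
$t3=4-1=3
cmp $t3, 2  (cmp 3,2)
bgt start: taken
$t5=(-12)-4=-16
$t4=15|3=15
$t3=3-1=2
cmp $t3, 2  (cmp 2,2)
bgt start: not taken
halt.
Total executed instructions: 24.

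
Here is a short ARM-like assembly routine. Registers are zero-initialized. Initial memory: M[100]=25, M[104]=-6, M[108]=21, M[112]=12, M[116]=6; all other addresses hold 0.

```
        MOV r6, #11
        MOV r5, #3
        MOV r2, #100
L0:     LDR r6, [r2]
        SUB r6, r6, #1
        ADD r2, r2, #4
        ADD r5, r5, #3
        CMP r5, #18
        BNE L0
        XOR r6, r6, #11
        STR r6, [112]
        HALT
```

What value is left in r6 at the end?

MOV r6, #11 → r6=11
MOV r5, #3 → r5=3
MOV r2, #100 → r2=100
LDR r6, [r2] → r6=M[100]=25
SUB r6, r6, #1 → r6=25-1=24
ADD r2, r2, #4 → r2=100+4=104
ADD r5, r5, #3 → r5=3+3=6
CMP r5, #18  (cmp 6,18)
BNE L0: taken
LDR r6, [r2] → r6=M[104]=-6
SUB r6, r6, #1 → r6=(-6)-1=-7
ADD r2, r2, #4 → r2=104+4=108
ADD r5, r5, #3 → r5=6+3=9
CMP r5, #18  (cmp 9,18)
BNE L0: taken
LDR r6, [r2] → r6=M[108]=21
SUB r6, r6, #1 → r6=21-1=20
ADD r2, r2, #4 → r2=108+4=112
ADD r5, r5, #3 → r5=9+3=12
CMP r5, #18  (cmp 12,18)
BNE L0: taken
LDR r6, [r2] → r6=M[112]=12
SUB r6, r6, #1 → r6=12-1=11
ADD r2, r2, #4 → r2=112+4=116
ADD r5, r5, #3 → r5=12+3=15
CMP r5, #18  (cmp 15,18)
BNE L0: taken
LDR r6, [r2] → r6=M[116]=6
SUB r6, r6, #1 → r6=6-1=5
ADD r2, r2, #4 → r2=116+4=120
ADD r5, r5, #3 → r5=15+3=18
CMP r5, #18  (cmp 18,18)
BNE L0: not taken
XOR r6, r6, #11 → r6=5^11=14
STR r6, [112] → M[112]=14
halt.

14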